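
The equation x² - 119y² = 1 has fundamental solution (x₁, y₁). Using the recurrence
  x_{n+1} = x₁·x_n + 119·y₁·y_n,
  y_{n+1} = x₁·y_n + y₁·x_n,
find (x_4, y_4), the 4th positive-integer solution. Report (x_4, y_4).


Step 1: Find the fundamental solution (x₁, y₁) of x² - 119y² = 1.
  Expand √119 as a continued fraction. a₀ = ⌊√119⌋ = 10; iterate m_{k+1} = d_k·a_k − m_k, d_{k+1} = (119 − m_{k+1}²)/d_k, a_{k+1} = ⌊(a₀ + m_{k+1})/d_{k+1}⌋ (starting m₀ = 0, d₀ = 1), with convergents p_k = a_k·p_{k-1} + p_{k-2}, q_k = a_k·q_{k-1} + q_{k-2} (p₋₁ = 1, q₋₁ = 0):
  k = 0: a₀ = 10; p₀/q₀ = 10/1; p₀² − 119·q₀² = 100 − 119 = -19.
  k = 1: m = 10, d = 19, a = ⌊(10 + 10)/19⌋ = 1; p/q = (1·10 + 1)/(1·1 + 0) = 11/1; p² − 119·q² = 121 − 119 = 2.
  k = 2: m = 9, d = 2, a = ⌊(10 + 9)/2⌋ = 9; p/q = (9·11 + 10)/(9·1 + 1) = 109/10; p² − 119·q² = 11881 − 11900 = -19.
  k = 3: m = 9, d = 19, a = ⌊(10 + 9)/19⌋ = 1; p/q = (1·109 + 11)/(1·10 + 1) = 120/11; p² − 119·q² = 14400 − 14399 = 1.
  The first convergent with p² − 119·q² = 1 gives the fundamental solution (x₁, y₁) = (120, 11).
Step 2: Apply the recurrence (x_{n+1}, y_{n+1}) = (x₁x_n + 119y₁y_n, x₁y_n + y₁x_n) repeatedly.
  From (x_1, y_1) = (120, 11): x_2 = 120·120 + 119·11·11 = 28799; y_2 = 120·11 + 11·120 = 2640.
  From (x_2, y_2) = (28799, 2640): x_3 = 120·28799 + 119·11·2640 = 6911640; y_3 = 120·2640 + 11·28799 = 633589.
  From (x_3, y_3) = (6911640, 633589): x_4 = 120·6911640 + 119·11·633589 = 1658764801; y_4 = 120·633589 + 11·6911640 = 152058720.
Step 3: Verify x_4² - 119·y_4² = 2751500665036569601 - 2751500665036569600 = 1 (should be 1). ✓

(x_1, y_1) = (120, 11); (x_4, y_4) = (1658764801, 152058720).


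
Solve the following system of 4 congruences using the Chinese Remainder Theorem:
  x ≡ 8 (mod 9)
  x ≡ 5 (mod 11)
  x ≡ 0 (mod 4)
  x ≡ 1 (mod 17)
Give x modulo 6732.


Product of moduli M = 9 · 11 · 4 · 17 = 6732.
Merge one congruence at a time:
  Start: x ≡ 8 (mod 9).
  Combine with x ≡ 5 (mod 11); new modulus lcm = 99.
    Write x = 8 + 9·t and substitute into x ≡ 5 (mod 11): 9·t ≡ 5 − 8 = -3 (mod 11).
    Reduce coefficients mod 11: 9·t ≡ 8 (mod 11).
    The inverse of 9 mod 11 is 5 (since 9·5 = 45 = 4·11 + 1), so t ≡ 5·8 = 40 ≡ 7 (mod 11).
    Then x = 8 + 9·7 = 71, valid modulo lcm(9, 11) = 99: x ≡ 71 (mod 99).
  Combine with x ≡ 0 (mod 4); new modulus lcm = 396.
    Write x = 71 + 99·t and substitute into x ≡ 0 (mod 4): 99·t ≡ 0 − 71 = -71 (mod 4).
    Reduce coefficients mod 4: 3·t ≡ 1 (mod 4).
    The inverse of 3 mod 4 is 3 (since 3·3 = 9 = 2·4 + 1), so t ≡ 3·1 = 3 ≡ 3 (mod 4).
    Then x = 71 + 99·3 = 368, valid modulo lcm(99, 4) = 396: x ≡ 368 (mod 396).
  Combine with x ≡ 1 (mod 17); new modulus lcm = 6732.
    Write x = 368 + 396·t and substitute into x ≡ 1 (mod 17): 396·t ≡ 1 − 368 = -367 (mod 17).
    Reduce coefficients mod 17: 5·t ≡ 7 (mod 17).
    The inverse of 5 mod 17 is 7 (since 5·7 = 35 = 2·17 + 1), so t ≡ 7·7 = 49 ≡ 15 (mod 17).
    Then x = 368 + 396·15 = 6308, valid modulo lcm(396, 17) = 6732: x ≡ 6308 (mod 6732).
Verify against each original: 6308 mod 9 = 8, 6308 mod 11 = 5, 6308 mod 4 = 0, 6308 mod 17 = 1.

x ≡ 6308 (mod 6732).


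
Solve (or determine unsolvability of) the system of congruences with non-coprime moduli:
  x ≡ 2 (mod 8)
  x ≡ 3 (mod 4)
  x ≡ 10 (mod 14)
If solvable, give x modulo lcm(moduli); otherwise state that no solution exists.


Moduli 8, 4, 14 are not pairwise coprime, so CRT works modulo lcm(m_i) when all pairwise compatibility conditions hold.
Pairwise compatibility: gcd(m_i, m_j) must divide a_i - a_j for every pair.
Merge one congruence at a time:
  Start: x ≡ 2 (mod 8).
  Combine with x ≡ 3 (mod 4): gcd(8, 4) = 4, and 3 - 2 = 1 is NOT divisible by 4.
    ⇒ system is inconsistent (no integer solution).

No solution (the system is inconsistent).


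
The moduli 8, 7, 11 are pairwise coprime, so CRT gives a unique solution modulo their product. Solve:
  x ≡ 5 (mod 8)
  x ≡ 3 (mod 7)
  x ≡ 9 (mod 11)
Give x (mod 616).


Moduli 8, 7, 11 are pairwise coprime; by CRT there is a unique solution modulo M = 8 · 7 · 11 = 616.
Solve pairwise, accumulating the modulus:
  Start with x ≡ 5 (mod 8).
  Combine with x ≡ 3 (mod 7): since gcd(8, 7) = 1, we get a unique residue mod 56.
    Write x = 5 + 8·t and substitute into x ≡ 3 (mod 7): 8·t ≡ 3 − 5 = -2 (mod 7).
    Reduce coefficients mod 7: 1·t ≡ 5 (mod 7).
    So t ≡ 5 (mod 7).
    Then x = 5 + 8·5 = 45, valid modulo lcm(8, 7) = 56: x ≡ 45 (mod 56).
  Combine with x ≡ 9 (mod 11): since gcd(56, 11) = 1, we get a unique residue mod 616.
    Write x = 45 + 56·t and substitute into x ≡ 9 (mod 11): 56·t ≡ 9 − 45 = -36 (mod 11).
    Reduce coefficients mod 11: 1·t ≡ 8 (mod 11).
    So t ≡ 8 (mod 11).
    Then x = 45 + 56·8 = 493, valid modulo lcm(56, 11) = 616: x ≡ 493 (mod 616).
Verify: 493 mod 8 = 5 ✓, 493 mod 7 = 3 ✓, 493 mod 11 = 9 ✓.

x ≡ 493 (mod 616).


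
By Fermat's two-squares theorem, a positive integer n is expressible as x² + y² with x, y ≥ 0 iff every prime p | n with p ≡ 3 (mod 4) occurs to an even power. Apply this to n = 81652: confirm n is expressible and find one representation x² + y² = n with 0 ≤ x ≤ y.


Step 1: Factor n = 81652 = 2^2 · 137 · 149.
Step 2: Check the mod-4 condition on each prime factor: 2 = 2 (special); 137 ≡ 1 (mod 4), exponent 1; 149 ≡ 1 (mod 4), exponent 1.
All primes ≡ 3 (mod 4) appear to even exponent (or don't appear), so by the two-squares theorem n IS expressible as a sum of two squares.
Step 3: Build a representation. Group n = k² · m with k = 2 and m = 137 · 149 = 20413 (a product of primes ≡ 1 (mod 4)); a representation of m scales to one of n via (k·x)² + (k·y)² = k²(x² + y²). Each prime p ≡ 1 (mod 4) is itself a sum of two squares; find a² by testing p − a² for a perfect square:
  137: 137 − 1² = 136, 137 − 2² = 133, 137 − 3² = 128, 137 − 4² = 121 = 11² ⇒ 137 = 4² + 11².
  149: 149 − 1² = 148, 149 − 2² = 145, 149 − 3² = 140, 149 − 4² = 133, 149 − 5² = 124, 149 − 6² = 113, 149 − 7² = 100 = 10² ⇒ 149 = 7² + 10².
  Combine using the Brahmagupta–Fibonacci identity (a² + b²)(c² + d²) = (ac − bd)² + (ad + bc)² = (ac + bd)² + (ad − bc)²:
  137 · 149 = 20413: from (4² + 11²)(7² + 10²), take (4·7 − 11·10, 4·10 + 11·7) = (28 − 110, 40 + 77) = (-82, 117); dropping signs (only squares matter) gives (82, 117); check 82² + 117² = 6724 + 13689 = 20413 ✓.
  Scale by k = 2: (2·82, 2·117) = (164, 234).
Step 4: Order so x ≤ y and verify: 164² + 234² = 26896 + 54756 = 81652 = n. ✓

n = 81652 = 164² + 234² (one valid representation with x ≤ y).


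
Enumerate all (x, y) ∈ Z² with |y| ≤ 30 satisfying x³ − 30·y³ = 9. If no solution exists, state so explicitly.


The equation is x³ - 30y³ = 9. For fixed y, x³ = 30·y³ + 9, so a solution requires the RHS to be a perfect cube.
Strategy: iterate y from -30 to 30, compute RHS = 30·y³ + 9, and check whether it is a (positive or negative) perfect cube.
Check small values of y:
  y = 0: RHS = 9 is not a perfect cube.
  y = 1: RHS = 39 is not a perfect cube.
  y = -1: RHS = -21 is not a perfect cube.
  y = 2: RHS = 249 is not a perfect cube.
  y = -2: RHS = -231 is not a perfect cube.
  y = 3: RHS = 819 is not a perfect cube.
  y = -3: RHS = -801 is not a perfect cube.
Continuing the search up to |y| = 30 finds no solutions either.
No (x, y) in the scanned range satisfies the equation.

No integer solutions with |y| ≤ 30.


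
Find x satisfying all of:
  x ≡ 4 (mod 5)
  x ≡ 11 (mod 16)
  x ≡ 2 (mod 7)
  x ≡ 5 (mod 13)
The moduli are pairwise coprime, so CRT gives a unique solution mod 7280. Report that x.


Product of moduli M = 5 · 16 · 7 · 13 = 7280.
Merge one congruence at a time:
  Start: x ≡ 4 (mod 5).
  Combine with x ≡ 11 (mod 16); new modulus lcm = 80.
    Write x = 4 + 5·t and substitute into x ≡ 11 (mod 16): 5·t ≡ 11 − 4 = 7 (mod 16).
    The inverse of 5 mod 16 is 13 (since 5·13 = 65 = 4·16 + 1), so t ≡ 13·7 = 91 ≡ 11 (mod 16).
    Then x = 4 + 5·11 = 59, valid modulo lcm(5, 16) = 80: x ≡ 59 (mod 80).
  Combine with x ≡ 2 (mod 7); new modulus lcm = 560.
    Write x = 59 + 80·t and substitute into x ≡ 2 (mod 7): 80·t ≡ 2 − 59 = -57 (mod 7).
    Reduce coefficients mod 7: 3·t ≡ 6 (mod 7).
    The inverse of 3 mod 7 is 5 (since 3·5 = 15 = 2·7 + 1), so t ≡ 5·6 = 30 ≡ 2 (mod 7).
    Then x = 59 + 80·2 = 219, valid modulo lcm(80, 7) = 560: x ≡ 219 (mod 560).
  Combine with x ≡ 5 (mod 13); new modulus lcm = 7280.
    Write x = 219 + 560·t and substitute into x ≡ 5 (mod 13): 560·t ≡ 5 − 219 = -214 (mod 13).
    Reduce coefficients mod 13: 1·t ≡ 7 (mod 13).
    So t ≡ 7 (mod 13).
    Then x = 219 + 560·7 = 4139, valid modulo lcm(560, 13) = 7280: x ≡ 4139 (mod 7280).
Verify against each original: 4139 mod 5 = 4, 4139 mod 16 = 11, 4139 mod 7 = 2, 4139 mod 13 = 5.

x ≡ 4139 (mod 7280).


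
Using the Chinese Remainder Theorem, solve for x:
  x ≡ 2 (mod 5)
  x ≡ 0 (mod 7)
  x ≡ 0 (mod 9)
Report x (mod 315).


Moduli 5, 7, 9 are pairwise coprime; by CRT there is a unique solution modulo M = 5 · 7 · 9 = 315.
Solve pairwise, accumulating the modulus:
  Start with x ≡ 2 (mod 5).
  Combine with x ≡ 0 (mod 7): since gcd(5, 7) = 1, we get a unique residue mod 35.
    Write x = 2 + 5·t and substitute into x ≡ 0 (mod 7): 5·t ≡ 0 − 2 = -2 (mod 7).
    Reduce coefficients mod 7: 5·t ≡ 5 (mod 7).
    The inverse of 5 mod 7 is 3 (since 5·3 = 15 = 2·7 + 1), so t ≡ 3·5 = 15 ≡ 1 (mod 7).
    Then x = 2 + 5·1 = 7, valid modulo lcm(5, 7) = 35: x ≡ 7 (mod 35).
  Combine with x ≡ 0 (mod 9): since gcd(35, 9) = 1, we get a unique residue mod 315.
    Write x = 7 + 35·t and substitute into x ≡ 0 (mod 9): 35·t ≡ 0 − 7 = -7 (mod 9).
    Reduce coefficients mod 9: 8·t ≡ 2 (mod 9).
    The inverse of 8 mod 9 is 8 (since 8·8 = 64 = 7·9 + 1), so t ≡ 8·2 = 16 ≡ 7 (mod 9).
    Then x = 7 + 35·7 = 252, valid modulo lcm(35, 9) = 315: x ≡ 252 (mod 315).
Verify: 252 mod 5 = 2 ✓, 252 mod 7 = 0 ✓, 252 mod 9 = 0 ✓.

x ≡ 252 (mod 315).


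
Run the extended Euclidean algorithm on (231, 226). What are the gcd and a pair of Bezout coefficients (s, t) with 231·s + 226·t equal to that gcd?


Euclidean algorithm on (231, 226) — divide until remainder is 0:
  231 = 1 · 226 + 5
  226 = 45 · 5 + 1
  5 = 5 · 1 + 0
gcd(231, 226) = 1.
Track Bezout coefficients alongside the remainders: start with r₀ = 231 = a·1 + b·0 (s = 1, t = 0) and r₁ = 226 = a·0 + b·1 (s = 0, t = 1); each new remainder r_{k+1} = r_{k-1} − q_k·r_k inherits s_{k+1} = s_{k-1} − q_k·s_k, t_{k+1} = t_{k-1} − q_k·t_k, so r_k = a·s_k + b·t_k at every step:
  q = 1: r = 5, s = 1 − 1·0 = 1, t = 0 − 1·1 = -1  (check: 231·1 + 226·(-1) = 5)
  q = 45: r = 1, s = 0 − 45·1 = -45, t = 1 − 45·(-1) = 46  (check: 231·(-45) + 226·46 = 1)
The row with r = 1 (the gcd) gives the Bezout coefficients s = -45, t = 46.
Result: 231 · (-45) + 226 · (46) = 1.

gcd(231, 226) = 1; s = -45, t = 46 (check: 231·(-45) + 226·46 = 1).


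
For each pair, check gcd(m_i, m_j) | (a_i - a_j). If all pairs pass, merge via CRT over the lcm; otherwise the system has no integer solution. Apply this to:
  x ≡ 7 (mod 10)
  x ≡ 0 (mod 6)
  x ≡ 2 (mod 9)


Moduli 10, 6, 9 are not pairwise coprime, so CRT works modulo lcm(m_i) when all pairwise compatibility conditions hold.
Pairwise compatibility: gcd(m_i, m_j) must divide a_i - a_j for every pair.
Merge one congruence at a time:
  Start: x ≡ 7 (mod 10).
  Combine with x ≡ 0 (mod 6): gcd(10, 6) = 2, and 0 - 7 = -7 is NOT divisible by 2.
    ⇒ system is inconsistent (no integer solution).

No solution (the system is inconsistent).


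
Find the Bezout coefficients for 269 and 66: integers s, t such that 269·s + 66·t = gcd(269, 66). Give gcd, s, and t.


Euclidean algorithm on (269, 66) — divide until remainder is 0:
  269 = 4 · 66 + 5
  66 = 13 · 5 + 1
  5 = 5 · 1 + 0
gcd(269, 66) = 1.
Track Bezout coefficients alongside the remainders: start with r₀ = 269 = a·1 + b·0 (s = 1, t = 0) and r₁ = 66 = a·0 + b·1 (s = 0, t = 1); each new remainder r_{k+1} = r_{k-1} − q_k·r_k inherits s_{k+1} = s_{k-1} − q_k·s_k, t_{k+1} = t_{k-1} − q_k·t_k, so r_k = a·s_k + b·t_k at every step:
  q = 4: r = 5, s = 1 − 4·0 = 1, t = 0 − 4·1 = -4  (check: 269·1 + 66·(-4) = 5)
  q = 13: r = 1, s = 0 − 13·1 = -13, t = 1 − 13·(-4) = 53  (check: 269·(-13) + 66·53 = 1)
The row with r = 1 (the gcd) gives the Bezout coefficients s = -13, t = 53.
Result: 269 · (-13) + 66 · (53) = 1.

gcd(269, 66) = 1; s = -13, t = 53 (check: 269·(-13) + 66·53 = 1).


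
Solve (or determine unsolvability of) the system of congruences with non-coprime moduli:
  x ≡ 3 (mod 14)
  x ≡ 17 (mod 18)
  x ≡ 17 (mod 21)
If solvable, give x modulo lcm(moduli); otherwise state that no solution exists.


Moduli 14, 18, 21 are not pairwise coprime, so CRT works modulo lcm(m_i) when all pairwise compatibility conditions hold.
Pairwise compatibility: gcd(m_i, m_j) must divide a_i - a_j for every pair.
Merge one congruence at a time:
  Start: x ≡ 3 (mod 14).
  Combine with x ≡ 17 (mod 18): gcd(14, 18) = 2; 17 - 3 = 14, which IS divisible by 2, so compatible.
    Write x = 3 + 14·t and substitute into x ≡ 17 (mod 18): 14·t ≡ 17 − 3 = 14 (mod 18).
    Divide the congruence (and modulus) by g = 2: 7·t ≡ 7 (mod 9).
    The inverse of 7 mod 9 is 4 (since 7·4 = 28 = 3·9 + 1), so t ≡ 4·7 = 28 ≡ 1 (mod 9).
    Then x = 3 + 14·1 = 17, valid modulo lcm(14, 18) = 126: x ≡ 17 (mod 126).
  Combine with x ≡ 17 (mod 21): gcd(126, 21) = 21; 17 - 17 = 0, which IS divisible by 21, so compatible.
    Write x = 17 + 126·t and substitute into x ≡ 17 (mod 21): 126·t ≡ 17 − 17 = 0 (mod 21).
    Divide the congruence (and modulus) by g = 21: 6·t ≡ 0 (mod 1).
    Modulo 1 every t works; take t = 0.
    Then x = 17 + 126·0 = 17, valid modulo lcm(126, 21) = 126: x ≡ 17 (mod 126).
Verify: 17 mod 14 = 3, 17 mod 18 = 17, 17 mod 21 = 17.

x ≡ 17 (mod 126).


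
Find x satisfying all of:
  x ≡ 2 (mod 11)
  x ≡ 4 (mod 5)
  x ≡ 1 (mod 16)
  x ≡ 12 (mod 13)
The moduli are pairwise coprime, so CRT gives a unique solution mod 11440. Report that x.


Product of moduli M = 11 · 5 · 16 · 13 = 11440.
Merge one congruence at a time:
  Start: x ≡ 2 (mod 11).
  Combine with x ≡ 4 (mod 5); new modulus lcm = 55.
    Write x = 2 + 11·t and substitute into x ≡ 4 (mod 5): 11·t ≡ 4 − 2 = 2 (mod 5).
    Reduce coefficients mod 5: 1·t ≡ 2 (mod 5).
    So t ≡ 2 (mod 5).
    Then x = 2 + 11·2 = 24, valid modulo lcm(11, 5) = 55: x ≡ 24 (mod 55).
  Combine with x ≡ 1 (mod 16); new modulus lcm = 880.
    Write x = 24 + 55·t and substitute into x ≡ 1 (mod 16): 55·t ≡ 1 − 24 = -23 (mod 16).
    Reduce coefficients mod 16: 7·t ≡ 9 (mod 16).
    The inverse of 7 mod 16 is 7 (since 7·7 = 49 = 3·16 + 1), so t ≡ 7·9 = 63 ≡ 15 (mod 16).
    Then x = 24 + 55·15 = 849, valid modulo lcm(55, 16) = 880: x ≡ 849 (mod 880).
  Combine with x ≡ 12 (mod 13); new modulus lcm = 11440.
    Write x = 849 + 880·t and substitute into x ≡ 12 (mod 13): 880·t ≡ 12 − 849 = -837 (mod 13).
    Reduce coefficients mod 13: 9·t ≡ 8 (mod 13).
    The inverse of 9 mod 13 is 3 (since 9·3 = 27 = 2·13 + 1), so t ≡ 3·8 = 24 ≡ 11 (mod 13).
    Then x = 849 + 880·11 = 10529, valid modulo lcm(880, 13) = 11440: x ≡ 10529 (mod 11440).
Verify against each original: 10529 mod 11 = 2, 10529 mod 5 = 4, 10529 mod 16 = 1, 10529 mod 13 = 12.

x ≡ 10529 (mod 11440).


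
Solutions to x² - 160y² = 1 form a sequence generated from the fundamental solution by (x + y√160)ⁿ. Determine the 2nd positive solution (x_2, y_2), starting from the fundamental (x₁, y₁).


Step 1: Find the fundamental solution (x₁, y₁) of x² - 160y² = 1.
  Expand √160 as a continued fraction. a₀ = ⌊√160⌋ = 12; iterate m_{k+1} = d_k·a_k − m_k, d_{k+1} = (160 − m_{k+1}²)/d_k, a_{k+1} = ⌊(a₀ + m_{k+1})/d_{k+1}⌋ (starting m₀ = 0, d₀ = 1), with convergents p_k = a_k·p_{k-1} + p_{k-2}, q_k = a_k·q_{k-1} + q_{k-2} (p₋₁ = 1, q₋₁ = 0):
  k = 0: a₀ = 12; p₀/q₀ = 12/1; p₀² − 160·q₀² = 144 − 160 = -16.
  k = 1: m = 12, d = 16, a = ⌊(12 + 12)/16⌋ = 1; p/q = (1·12 + 1)/(1·1 + 0) = 13/1; p² − 160·q² = 169 − 160 = 9.
  k = 2: m = 4, d = 9, a = ⌊(12 + 4)/9⌋ = 1; p/q = (1·13 + 12)/(1·1 + 1) = 25/2; p² − 160·q² = 625 − 640 = -15.
  k = 3: m = 5, d = 15, a = ⌊(12 + 5)/15⌋ = 1; p/q = (1·25 + 13)/(1·2 + 1) = 38/3; p² − 160·q² = 1444 − 1440 = 4.
  k = 4: m = 10, d = 4, a = ⌊(12 + 10)/4⌋ = 5; p/q = (5·38 + 25)/(5·3 + 2) = 215/17; p² − 160·q² = 46225 − 46240 = -15.
  k = 5: m = 10, d = 15, a = ⌊(12 + 10)/15⌋ = 1; p/q = (1·215 + 38)/(1·17 + 3) = 253/20; p² − 160·q² = 64009 − 64000 = 9.
  k = 6: m = 5, d = 9, a = ⌊(12 + 5)/9⌋ = 1; p/q = (1·253 + 215)/(1·20 + 17) = 468/37; p² − 160·q² = 219024 − 219040 = -16.
  k = 7: m = 4, d = 16, a = ⌊(12 + 4)/16⌋ = 1; p/q = (1·468 + 253)/(1·37 + 20) = 721/57; p² − 160·q² = 519841 − 519840 = 1.
  The first convergent with p² − 160·q² = 1 gives the fundamental solution (x₁, y₁) = (721, 57).
Step 2: Apply the recurrence (x_{n+1}, y_{n+1}) = (x₁x_n + 160y₁y_n, x₁y_n + y₁x_n) repeatedly.
  From (x_1, y_1) = (721, 57): x_2 = 721·721 + 160·57·57 = 1039681; y_2 = 721·57 + 57·721 = 82194.
Step 3: Verify x_2² - 160·y_2² = 1080936581761 - 1080936581760 = 1 (should be 1). ✓

(x_1, y_1) = (721, 57); (x_2, y_2) = (1039681, 82194).


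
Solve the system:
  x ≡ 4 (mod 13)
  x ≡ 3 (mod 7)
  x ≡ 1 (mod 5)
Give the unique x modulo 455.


Moduli 13, 7, 5 are pairwise coprime; by CRT there is a unique solution modulo M = 13 · 7 · 5 = 455.
Solve pairwise, accumulating the modulus:
  Start with x ≡ 4 (mod 13).
  Combine with x ≡ 3 (mod 7): since gcd(13, 7) = 1, we get a unique residue mod 91.
    Write x = 4 + 13·t and substitute into x ≡ 3 (mod 7): 13·t ≡ 3 − 4 = -1 (mod 7).
    Reduce coefficients mod 7: 6·t ≡ 6 (mod 7).
    The inverse of 6 mod 7 is 6 (since 6·6 = 36 = 5·7 + 1), so t ≡ 6·6 = 36 ≡ 1 (mod 7).
    Then x = 4 + 13·1 = 17, valid modulo lcm(13, 7) = 91: x ≡ 17 (mod 91).
  Combine with x ≡ 1 (mod 5): since gcd(91, 5) = 1, we get a unique residue mod 455.
    Write x = 17 + 91·t and substitute into x ≡ 1 (mod 5): 91·t ≡ 1 − 17 = -16 (mod 5).
    Reduce coefficients mod 5: 1·t ≡ 4 (mod 5).
    So t ≡ 4 (mod 5).
    Then x = 17 + 91·4 = 381, valid modulo lcm(91, 5) = 455: x ≡ 381 (mod 455).
Verify: 381 mod 13 = 4 ✓, 381 mod 7 = 3 ✓, 381 mod 5 = 1 ✓.

x ≡ 381 (mod 455).


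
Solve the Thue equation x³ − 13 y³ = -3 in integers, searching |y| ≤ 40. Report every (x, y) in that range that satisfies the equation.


The equation is x³ - 13y³ = -3. For fixed y, x³ = 13·y³ − 3, so a solution requires the RHS to be a perfect cube.
Strategy: iterate y from -40 to 40, compute RHS = 13·y³ − 3, and check whether it is a (positive or negative) perfect cube.
Check small values of y:
  y = 0: RHS = -3 is not a perfect cube.
  y = 1: RHS = 10 is not a perfect cube.
  y = -1: RHS = -16 is not a perfect cube.
  y = 2: RHS = 101 is not a perfect cube.
  y = -2: RHS = -107 is not a perfect cube.
  y = 3: RHS = 348 is not a perfect cube.
  y = -3: RHS = -354 is not a perfect cube.
Continuing the search up to |y| = 40 finds no solutions either.
No (x, y) in the scanned range satisfies the equation.

No integer solutions with |y| ≤ 40.


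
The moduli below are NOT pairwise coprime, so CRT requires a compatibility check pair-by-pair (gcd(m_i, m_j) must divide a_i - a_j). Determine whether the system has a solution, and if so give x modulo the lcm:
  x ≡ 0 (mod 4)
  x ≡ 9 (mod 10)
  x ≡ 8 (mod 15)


Moduli 4, 10, 15 are not pairwise coprime, so CRT works modulo lcm(m_i) when all pairwise compatibility conditions hold.
Pairwise compatibility: gcd(m_i, m_j) must divide a_i - a_j for every pair.
Merge one congruence at a time:
  Start: x ≡ 0 (mod 4).
  Combine with x ≡ 9 (mod 10): gcd(4, 10) = 2, and 9 - 0 = 9 is NOT divisible by 2.
    ⇒ system is inconsistent (no integer solution).

No solution (the system is inconsistent).


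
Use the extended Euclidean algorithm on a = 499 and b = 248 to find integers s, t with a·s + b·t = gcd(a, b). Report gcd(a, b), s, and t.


Euclidean algorithm on (499, 248) — divide until remainder is 0:
  499 = 2 · 248 + 3
  248 = 82 · 3 + 2
  3 = 1 · 2 + 1
  2 = 2 · 1 + 0
gcd(499, 248) = 1.
Track Bezout coefficients alongside the remainders: start with r₀ = 499 = a·1 + b·0 (s = 1, t = 0) and r₁ = 248 = a·0 + b·1 (s = 0, t = 1); each new remainder r_{k+1} = r_{k-1} − q_k·r_k inherits s_{k+1} = s_{k-1} − q_k·s_k, t_{k+1} = t_{k-1} − q_k·t_k, so r_k = a·s_k + b·t_k at every step:
  q = 2: r = 3, s = 1 − 2·0 = 1, t = 0 − 2·1 = -2  (check: 499·1 + 248·(-2) = 3)
  q = 82: r = 2, s = 0 − 82·1 = -82, t = 1 − 82·(-2) = 165  (check: 499·(-82) + 248·165 = 2)
  q = 1: r = 1, s = 1 − 1·(-82) = 83, t = -2 − 1·165 = -167  (check: 499·83 + 248·(-167) = 1)
The row with r = 1 (the gcd) gives the Bezout coefficients s = 83, t = -167.
Result: 499 · (83) + 248 · (-167) = 1.

gcd(499, 248) = 1; s = 83, t = -167 (check: 499·83 + 248·(-167) = 1).


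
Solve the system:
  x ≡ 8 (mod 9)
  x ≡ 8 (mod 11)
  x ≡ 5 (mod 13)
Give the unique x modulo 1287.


Moduli 9, 11, 13 are pairwise coprime; by CRT there is a unique solution modulo M = 9 · 11 · 13 = 1287.
Solve pairwise, accumulating the modulus:
  Start with x ≡ 8 (mod 9).
  Combine with x ≡ 8 (mod 11): since gcd(9, 11) = 1, we get a unique residue mod 99.
    Write x = 8 + 9·t and substitute into x ≡ 8 (mod 11): 9·t ≡ 8 − 8 = 0 (mod 11).
    The inverse of 9 mod 11 is 5 (since 9·5 = 45 = 4·11 + 1), so t ≡ 5·0 = 0 ≡ 0 (mod 11).
    Then x = 8 + 9·0 = 8, valid modulo lcm(9, 11) = 99: x ≡ 8 (mod 99).
  Combine with x ≡ 5 (mod 13): since gcd(99, 13) = 1, we get a unique residue mod 1287.
    Write x = 8 + 99·t and substitute into x ≡ 5 (mod 13): 99·t ≡ 5 − 8 = -3 (mod 13).
    Reduce coefficients mod 13: 8·t ≡ 10 (mod 13).
    The inverse of 8 mod 13 is 5 (since 8·5 = 40 = 3·13 + 1), so t ≡ 5·10 = 50 ≡ 11 (mod 13).
    Then x = 8 + 99·11 = 1097, valid modulo lcm(99, 13) = 1287: x ≡ 1097 (mod 1287).
Verify: 1097 mod 9 = 8 ✓, 1097 mod 11 = 8 ✓, 1097 mod 13 = 5 ✓.

x ≡ 1097 (mod 1287).


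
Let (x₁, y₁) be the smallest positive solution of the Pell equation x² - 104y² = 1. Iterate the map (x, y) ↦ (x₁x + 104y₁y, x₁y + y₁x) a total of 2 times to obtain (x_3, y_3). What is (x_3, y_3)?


Step 1: Find the fundamental solution (x₁, y₁) of x² - 104y² = 1.
  Expand √104 as a continued fraction. a₀ = ⌊√104⌋ = 10; iterate m_{k+1} = d_k·a_k − m_k, d_{k+1} = (104 − m_{k+1}²)/d_k, a_{k+1} = ⌊(a₀ + m_{k+1})/d_{k+1}⌋ (starting m₀ = 0, d₀ = 1), with convergents p_k = a_k·p_{k-1} + p_{k-2}, q_k = a_k·q_{k-1} + q_{k-2} (p₋₁ = 1, q₋₁ = 0):
  k = 0: a₀ = 10; p₀/q₀ = 10/1; p₀² − 104·q₀² = 100 − 104 = -4.
  k = 1: m = 10, d = 4, a = ⌊(10 + 10)/4⌋ = 5; p/q = (5·10 + 1)/(5·1 + 0) = 51/5; p² − 104·q² = 2601 − 2600 = 1.
  The first convergent with p² − 104·q² = 1 gives the fundamental solution (x₁, y₁) = (51, 5).
Step 2: Apply the recurrence (x_{n+1}, y_{n+1}) = (x₁x_n + 104y₁y_n, x₁y_n + y₁x_n) repeatedly.
  From (x_1, y_1) = (51, 5): x_2 = 51·51 + 104·5·5 = 5201; y_2 = 51·5 + 5·51 = 510.
  From (x_2, y_2) = (5201, 510): x_3 = 51·5201 + 104·5·510 = 530451; y_3 = 51·510 + 5·5201 = 52015.
Step 3: Verify x_3² - 104·y_3² = 281378263401 - 281378263400 = 1 (should be 1). ✓

(x_1, y_1) = (51, 5); (x_3, y_3) = (530451, 52015).


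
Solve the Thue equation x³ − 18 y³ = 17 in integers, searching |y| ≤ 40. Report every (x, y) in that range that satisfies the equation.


The equation is x³ - 18y³ = 17. For fixed y, x³ = 18·y³ + 17, so a solution requires the RHS to be a perfect cube.
Strategy: iterate y from -40 to 40, compute RHS = 18·y³ + 17, and check whether it is a (positive or negative) perfect cube.
Check small values of y:
  y = 0: RHS = 17 is not a perfect cube.
  y = 1: RHS = 35 is not a perfect cube.
  y = -1: RHS = -1 = (-1)³ ⇒ x = -1 works.
  y = 2: RHS = 161 is not a perfect cube.
  y = -2: RHS = -127 is not a perfect cube.
  y = 3: RHS = 503 is not a perfect cube.
  y = -3: RHS = -469 is not a perfect cube.
Continuing the search up to |y| = 40 finds no further solutions beyond those listed.
Collected solutions: (-1, -1).

Solutions (with |y| ≤ 40): (-1, -1).


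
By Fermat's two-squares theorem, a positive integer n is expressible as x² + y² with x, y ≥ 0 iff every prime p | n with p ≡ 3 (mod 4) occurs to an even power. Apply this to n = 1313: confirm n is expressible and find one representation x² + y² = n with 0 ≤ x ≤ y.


Step 1: Factor n = 1313 = 13 · 101.
Step 2: Check the mod-4 condition on each prime factor: 13 ≡ 1 (mod 4), exponent 1; 101 ≡ 1 (mod 4), exponent 1.
All primes ≡ 3 (mod 4) appear to even exponent (or don't appear), so by the two-squares theorem n IS expressible as a sum of two squares.
Step 3: Build a representation. Here n = 13 · 101 is a product of primes ≡ 1 (mod 4). Each prime p ≡ 1 (mod 4) is itself a sum of two squares; find a² by testing p − a² for a perfect square:
  13: 13 − 1² = 12, 13 − 2² = 9 = 3² ⇒ 13 = 2² + 3².
  101: 101 − 1² = 100 = 10² ⇒ 101 = 1² + 10².
  Combine using the Brahmagupta–Fibonacci identity (a² + b²)(c² + d²) = (ac − bd)² + (ad + bc)² = (ac + bd)² + (ad − bc)²:
  13 · 101 = 1313: from (2² + 3²)(1² + 10²), take (2·1 − 3·10, 2·10 + 3·1) = (2 − 30, 20 + 3) = (-28, 23); dropping signs (only squares matter) gives (28, 23); check 28² + 23² = 784 + 529 = 1313 ✓.
Step 4: Order so x ≤ y and verify: 23² + 28² = 529 + 784 = 1313 = n. ✓

n = 1313 = 23² + 28² (one valid representation with x ≤ y).


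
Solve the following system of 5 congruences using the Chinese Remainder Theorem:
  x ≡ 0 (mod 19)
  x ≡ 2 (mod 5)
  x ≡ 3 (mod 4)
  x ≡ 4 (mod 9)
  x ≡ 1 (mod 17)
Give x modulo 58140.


Product of moduli M = 19 · 5 · 4 · 9 · 17 = 58140.
Merge one congruence at a time:
  Start: x ≡ 0 (mod 19).
  Combine with x ≡ 2 (mod 5); new modulus lcm = 95.
    Write x = 0 + 19·t and substitute into x ≡ 2 (mod 5): 19·t ≡ 2 − 0 = 2 (mod 5).
    Reduce coefficients mod 5: 4·t ≡ 2 (mod 5).
    The inverse of 4 mod 5 is 4 (since 4·4 = 16 = 3·5 + 1), so t ≡ 4·2 = 8 ≡ 3 (mod 5).
    Then x = 0 + 19·3 = 57, valid modulo lcm(19, 5) = 95: x ≡ 57 (mod 95).
  Combine with x ≡ 3 (mod 4); new modulus lcm = 380.
    Write x = 57 + 95·t and substitute into x ≡ 3 (mod 4): 95·t ≡ 3 − 57 = -54 (mod 4).
    Reduce coefficients mod 4: 3·t ≡ 2 (mod 4).
    The inverse of 3 mod 4 is 3 (since 3·3 = 9 = 2·4 + 1), so t ≡ 3·2 = 6 ≡ 2 (mod 4).
    Then x = 57 + 95·2 = 247, valid modulo lcm(95, 4) = 380: x ≡ 247 (mod 380).
  Combine with x ≡ 4 (mod 9); new modulus lcm = 3420.
    Write x = 247 + 380·t and substitute into x ≡ 4 (mod 9): 380·t ≡ 4 − 247 = -243 (mod 9).
    Reduce coefficients mod 9: 2·t ≡ 0 (mod 9).
    The inverse of 2 mod 9 is 5 (since 2·5 = 10 = 1·9 + 1), so t ≡ 5·0 = 0 ≡ 0 (mod 9).
    Then x = 247 + 380·0 = 247, valid modulo lcm(380, 9) = 3420: x ≡ 247 (mod 3420).
  Combine with x ≡ 1 (mod 17); new modulus lcm = 58140.
    Write x = 247 + 3420·t and substitute into x ≡ 1 (mod 17): 3420·t ≡ 1 − 247 = -246 (mod 17).
    Reduce coefficients mod 17: 3·t ≡ 9 (mod 17).
    The inverse of 3 mod 17 is 6 (since 3·6 = 18 = 1·17 + 1), so t ≡ 6·9 = 54 ≡ 3 (mod 17).
    Then x = 247 + 3420·3 = 10507, valid modulo lcm(3420, 17) = 58140: x ≡ 10507 (mod 58140).
Verify against each original: 10507 mod 19 = 0, 10507 mod 5 = 2, 10507 mod 4 = 3, 10507 mod 9 = 4, 10507 mod 17 = 1.

x ≡ 10507 (mod 58140).


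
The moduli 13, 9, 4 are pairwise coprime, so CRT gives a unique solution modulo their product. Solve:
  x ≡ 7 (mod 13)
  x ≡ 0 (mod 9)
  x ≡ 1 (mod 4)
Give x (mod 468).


Moduli 13, 9, 4 are pairwise coprime; by CRT there is a unique solution modulo M = 13 · 9 · 4 = 468.
Solve pairwise, accumulating the modulus:
  Start with x ≡ 7 (mod 13).
  Combine with x ≡ 0 (mod 9): since gcd(13, 9) = 1, we get a unique residue mod 117.
    Write x = 7 + 13·t and substitute into x ≡ 0 (mod 9): 13·t ≡ 0 − 7 = -7 (mod 9).
    Reduce coefficients mod 9: 4·t ≡ 2 (mod 9).
    The inverse of 4 mod 9 is 7 (since 4·7 = 28 = 3·9 + 1), so t ≡ 7·2 = 14 ≡ 5 (mod 9).
    Then x = 7 + 13·5 = 72, valid modulo lcm(13, 9) = 117: x ≡ 72 (mod 117).
  Combine with x ≡ 1 (mod 4): since gcd(117, 4) = 1, we get a unique residue mod 468.
    Write x = 72 + 117·t and substitute into x ≡ 1 (mod 4): 117·t ≡ 1 − 72 = -71 (mod 4).
    Reduce coefficients mod 4: 1·t ≡ 1 (mod 4).
    So t ≡ 1 (mod 4).
    Then x = 72 + 117·1 = 189, valid modulo lcm(117, 4) = 468: x ≡ 189 (mod 468).
Verify: 189 mod 13 = 7 ✓, 189 mod 9 = 0 ✓, 189 mod 4 = 1 ✓.

x ≡ 189 (mod 468).


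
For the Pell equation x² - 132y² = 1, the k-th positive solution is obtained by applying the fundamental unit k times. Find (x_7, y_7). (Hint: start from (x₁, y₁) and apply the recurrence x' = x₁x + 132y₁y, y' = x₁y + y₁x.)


Step 1: Find the fundamental solution (x₁, y₁) of x² - 132y² = 1.
  Expand √132 as a continued fraction. a₀ = ⌊√132⌋ = 11; iterate m_{k+1} = d_k·a_k − m_k, d_{k+1} = (132 − m_{k+1}²)/d_k, a_{k+1} = ⌊(a₀ + m_{k+1})/d_{k+1}⌋ (starting m₀ = 0, d₀ = 1), with convergents p_k = a_k·p_{k-1} + p_{k-2}, q_k = a_k·q_{k-1} + q_{k-2} (p₋₁ = 1, q₋₁ = 0):
  k = 0: a₀ = 11; p₀/q₀ = 11/1; p₀² − 132·q₀² = 121 − 132 = -11.
  k = 1: m = 11, d = 11, a = ⌊(11 + 11)/11⌋ = 2; p/q = (2·11 + 1)/(2·1 + 0) = 23/2; p² − 132·q² = 529 − 528 = 1.
  The first convergent with p² − 132·q² = 1 gives the fundamental solution (x₁, y₁) = (23, 2).
Step 2: Apply the recurrence (x_{n+1}, y_{n+1}) = (x₁x_n + 132y₁y_n, x₁y_n + y₁x_n) repeatedly.
  From (x_1, y_1) = (23, 2): x_2 = 23·23 + 132·2·2 = 1057; y_2 = 23·2 + 2·23 = 92.
  From (x_2, y_2) = (1057, 92): x_3 = 23·1057 + 132·2·92 = 48599; y_3 = 23·92 + 2·1057 = 4230.
  From (x_3, y_3) = (48599, 4230): x_4 = 23·48599 + 132·2·4230 = 2234497; y_4 = 23·4230 + 2·48599 = 194488.
  From (x_4, y_4) = (2234497, 194488): x_5 = 23·2234497 + 132·2·194488 = 102738263; y_5 = 23·194488 + 2·2234497 = 8942218.
  From (x_5, y_5) = (102738263, 8942218): x_6 = 23·102738263 + 132·2·8942218 = 4723725601; y_6 = 23·8942218 + 2·102738263 = 411147540.
  From (x_6, y_6) = (4723725601, 411147540): x_7 = 23·4723725601 + 132·2·411147540 = 217188639383; y_7 = 23·411147540 + 2·4723725601 = 18903844622.
Step 3: Verify x_7² - 132·y_7² = 47170905077038818620689 - 47170905077038818620688 = 1 (should be 1). ✓

(x_1, y_1) = (23, 2); (x_7, y_7) = (217188639383, 18903844622).


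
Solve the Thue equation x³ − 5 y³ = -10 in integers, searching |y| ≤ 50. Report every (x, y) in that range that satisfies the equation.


The equation is x³ - 5y³ = -10. For fixed y, x³ = 5·y³ − 10, so a solution requires the RHS to be a perfect cube.
Strategy: iterate y from -50 to 50, compute RHS = 5·y³ − 10, and check whether it is a (positive or negative) perfect cube.
Check small values of y:
  y = 0: RHS = -10 is not a perfect cube.
  y = 1: RHS = -5 is not a perfect cube.
  y = -1: RHS = -15 is not a perfect cube.
  y = 2: RHS = 30 is not a perfect cube.
  y = -2: RHS = -50 is not a perfect cube.
  y = 3: RHS = 125 = (5)³ ⇒ x = 5 works.
  y = -3: RHS = -145 is not a perfect cube.
Continuing the search up to |y| = 50 finds no further solutions beyond those listed.
Collected solutions: (5, 3).

Solutions (with |y| ≤ 50): (5, 3).


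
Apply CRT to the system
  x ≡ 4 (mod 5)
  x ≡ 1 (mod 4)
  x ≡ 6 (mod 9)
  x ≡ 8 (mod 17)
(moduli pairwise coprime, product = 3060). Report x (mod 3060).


Product of moduli M = 5 · 4 · 9 · 17 = 3060.
Merge one congruence at a time:
  Start: x ≡ 4 (mod 5).
  Combine with x ≡ 1 (mod 4); new modulus lcm = 20.
    Write x = 4 + 5·t and substitute into x ≡ 1 (mod 4): 5·t ≡ 1 − 4 = -3 (mod 4).
    Reduce coefficients mod 4: 1·t ≡ 1 (mod 4).
    So t ≡ 1 (mod 4).
    Then x = 4 + 5·1 = 9, valid modulo lcm(5, 4) = 20: x ≡ 9 (mod 20).
  Combine with x ≡ 6 (mod 9); new modulus lcm = 180.
    Write x = 9 + 20·t and substitute into x ≡ 6 (mod 9): 20·t ≡ 6 − 9 = -3 (mod 9).
    Reduce coefficients mod 9: 2·t ≡ 6 (mod 9).
    The inverse of 2 mod 9 is 5 (since 2·5 = 10 = 1·9 + 1), so t ≡ 5·6 = 30 ≡ 3 (mod 9).
    Then x = 9 + 20·3 = 69, valid modulo lcm(20, 9) = 180: x ≡ 69 (mod 180).
  Combine with x ≡ 8 (mod 17); new modulus lcm = 3060.
    Write x = 69 + 180·t and substitute into x ≡ 8 (mod 17): 180·t ≡ 8 − 69 = -61 (mod 17).
    Reduce coefficients mod 17: 10·t ≡ 7 (mod 17).
    The inverse of 10 mod 17 is 12 (since 10·12 = 120 = 7·17 + 1), so t ≡ 12·7 = 84 ≡ 16 (mod 17).
    Then x = 69 + 180·16 = 2949, valid modulo lcm(180, 17) = 3060: x ≡ 2949 (mod 3060).
Verify against each original: 2949 mod 5 = 4, 2949 mod 4 = 1, 2949 mod 9 = 6, 2949 mod 17 = 8.

x ≡ 2949 (mod 3060).


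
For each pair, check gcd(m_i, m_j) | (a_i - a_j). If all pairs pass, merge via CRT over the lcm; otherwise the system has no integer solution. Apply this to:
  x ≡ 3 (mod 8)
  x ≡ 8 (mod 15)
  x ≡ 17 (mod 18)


Moduli 8, 15, 18 are not pairwise coprime, so CRT works modulo lcm(m_i) when all pairwise compatibility conditions hold.
Pairwise compatibility: gcd(m_i, m_j) must divide a_i - a_j for every pair.
Merge one congruence at a time:
  Start: x ≡ 3 (mod 8).
  Combine with x ≡ 8 (mod 15): gcd(8, 15) = 1; 8 - 3 = 5, which IS divisible by 1, so compatible.
    Write x = 3 + 8·t and substitute into x ≡ 8 (mod 15): 8·t ≡ 8 − 3 = 5 (mod 15).
    The inverse of 8 mod 15 is 2 (since 8·2 = 16 = 1·15 + 1), so t ≡ 2·5 = 10 ≡ 10 (mod 15).
    Then x = 3 + 8·10 = 83, valid modulo lcm(8, 15) = 120: x ≡ 83 (mod 120).
  Combine with x ≡ 17 (mod 18): gcd(120, 18) = 6; 17 - 83 = -66, which IS divisible by 6, so compatible.
    Write x = 83 + 120·t and substitute into x ≡ 17 (mod 18): 120·t ≡ 17 − 83 = -66 (mod 18).
    Divide the congruence (and modulus) by g = 6: 20·t ≡ -11 (mod 3).
    Reduce coefficients mod 3: 2·t ≡ 1 (mod 3).
    The inverse of 2 mod 3 is 2 (since 2·2 = 4 = 1·3 + 1), so t ≡ 2·1 = 2 ≡ 2 (mod 3).
    Then x = 83 + 120·2 = 323, valid modulo lcm(120, 18) = 360: x ≡ 323 (mod 360).
Verify: 323 mod 8 = 3, 323 mod 15 = 8, 323 mod 18 = 17.

x ≡ 323 (mod 360).


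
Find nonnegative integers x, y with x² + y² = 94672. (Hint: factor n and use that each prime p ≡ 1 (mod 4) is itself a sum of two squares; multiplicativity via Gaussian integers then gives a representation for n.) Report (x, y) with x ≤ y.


Step 1: Factor n = 94672 = 2^4 · 61 · 97.
Step 2: Check the mod-4 condition on each prime factor: 2 = 2 (special); 61 ≡ 1 (mod 4), exponent 1; 97 ≡ 1 (mod 4), exponent 1.
All primes ≡ 3 (mod 4) appear to even exponent (or don't appear), so by the two-squares theorem n IS expressible as a sum of two squares.
Step 3: Build a representation. Group n = k² · m with k = 4 and m = 61 · 97 = 5917 (a product of primes ≡ 1 (mod 4)); a representation of m scales to one of n via (k·x)² + (k·y)² = k²(x² + y²). Each prime p ≡ 1 (mod 4) is itself a sum of two squares; find a² by testing p − a² for a perfect square:
  61: 61 − 1² = 60, 61 − 2² = 57, 61 − 3² = 52, 61 − 4² = 45, 61 − 5² = 36 = 6² ⇒ 61 = 5² + 6².
  97: 97 − 1² = 96, 97 − 2² = 93, 97 − 3² = 88, 97 − 4² = 81 = 9² ⇒ 97 = 4² + 9².
  Combine using the Brahmagupta–Fibonacci identity (a² + b²)(c² + d²) = (ac − bd)² + (ad + bc)² = (ac + bd)² + (ad − bc)²:
  61 · 97 = 5917: from (5² + 6²)(4² + 9²), take (5·4 − 6·9, 5·9 + 6·4) = (20 − 54, 45 + 24) = (-34, 69); dropping signs (only squares matter) gives (34, 69); check 34² + 69² = 1156 + 4761 = 5917 ✓.
  Scale by k = 4: (4·34, 4·69) = (136, 276).
Step 4: Order so x ≤ y and verify: 136² + 276² = 18496 + 76176 = 94672 = n. ✓

n = 94672 = 136² + 276² (one valid representation with x ≤ y).


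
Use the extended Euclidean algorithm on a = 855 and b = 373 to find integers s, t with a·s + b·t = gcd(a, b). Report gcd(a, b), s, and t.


Euclidean algorithm on (855, 373) — divide until remainder is 0:
  855 = 2 · 373 + 109
  373 = 3 · 109 + 46
  109 = 2 · 46 + 17
  46 = 2 · 17 + 12
  17 = 1 · 12 + 5
  12 = 2 · 5 + 2
  5 = 2 · 2 + 1
  2 = 2 · 1 + 0
gcd(855, 373) = 1.
Track Bezout coefficients alongside the remainders: start with r₀ = 855 = a·1 + b·0 (s = 1, t = 0) and r₁ = 373 = a·0 + b·1 (s = 0, t = 1); each new remainder r_{k+1} = r_{k-1} − q_k·r_k inherits s_{k+1} = s_{k-1} − q_k·s_k, t_{k+1} = t_{k-1} − q_k·t_k, so r_k = a·s_k + b·t_k at every step:
  q = 2: r = 109, s = 1 − 2·0 = 1, t = 0 − 2·1 = -2  (check: 855·1 + 373·(-2) = 109)
  q = 3: r = 46, s = 0 − 3·1 = -3, t = 1 − 3·(-2) = 7  (check: 855·(-3) + 373·7 = 46)
  q = 2: r = 17, s = 1 − 2·(-3) = 7, t = -2 − 2·7 = -16  (check: 855·7 + 373·(-16) = 17)
  q = 2: r = 12, s = -3 − 2·7 = -17, t = 7 − 2·(-16) = 39  (check: 855·(-17) + 373·39 = 12)
  q = 1: r = 5, s = 7 − 1·(-17) = 24, t = -16 − 1·39 = -55  (check: 855·24 + 373·(-55) = 5)
  q = 2: r = 2, s = -17 − 2·24 = -65, t = 39 − 2·(-55) = 149  (check: 855·(-65) + 373·149 = 2)
  q = 2: r = 1, s = 24 − 2·(-65) = 154, t = -55 − 2·149 = -353  (check: 855·154 + 373·(-353) = 1)
The row with r = 1 (the gcd) gives the Bezout coefficients s = 154, t = -353.
Result: 855 · (154) + 373 · (-353) = 1.

gcd(855, 373) = 1; s = 154, t = -353 (check: 855·154 + 373·(-353) = 1).


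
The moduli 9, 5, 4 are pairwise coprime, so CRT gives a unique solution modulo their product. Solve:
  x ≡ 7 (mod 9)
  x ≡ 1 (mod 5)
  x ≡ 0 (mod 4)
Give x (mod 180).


Moduli 9, 5, 4 are pairwise coprime; by CRT there is a unique solution modulo M = 9 · 5 · 4 = 180.
Solve pairwise, accumulating the modulus:
  Start with x ≡ 7 (mod 9).
  Combine with x ≡ 1 (mod 5): since gcd(9, 5) = 1, we get a unique residue mod 45.
    Write x = 7 + 9·t and substitute into x ≡ 1 (mod 5): 9·t ≡ 1 − 7 = -6 (mod 5).
    Reduce coefficients mod 5: 4·t ≡ 4 (mod 5).
    The inverse of 4 mod 5 is 4 (since 4·4 = 16 = 3·5 + 1), so t ≡ 4·4 = 16 ≡ 1 (mod 5).
    Then x = 7 + 9·1 = 16, valid modulo lcm(9, 5) = 45: x ≡ 16 (mod 45).
  Combine with x ≡ 0 (mod 4): since gcd(45, 4) = 1, we get a unique residue mod 180.
    Write x = 16 + 45·t and substitute into x ≡ 0 (mod 4): 45·t ≡ 0 − 16 = -16 (mod 4).
    Reduce coefficients mod 4: 1·t ≡ 0 (mod 4).
    So t ≡ 0 (mod 4).
    Then x = 16 + 45·0 = 16, valid modulo lcm(45, 4) = 180: x ≡ 16 (mod 180).
Verify: 16 mod 9 = 7 ✓, 16 mod 5 = 1 ✓, 16 mod 4 = 0 ✓.

x ≡ 16 (mod 180).


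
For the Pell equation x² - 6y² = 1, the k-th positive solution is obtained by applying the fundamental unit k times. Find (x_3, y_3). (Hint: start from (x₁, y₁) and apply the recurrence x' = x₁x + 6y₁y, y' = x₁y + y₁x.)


Step 1: Find the fundamental solution (x₁, y₁) of x² - 6y² = 1.
  Expand √6 as a continued fraction. a₀ = ⌊√6⌋ = 2; iterate m_{k+1} = d_k·a_k − m_k, d_{k+1} = (6 − m_{k+1}²)/d_k, a_{k+1} = ⌊(a₀ + m_{k+1})/d_{k+1}⌋ (starting m₀ = 0, d₀ = 1), with convergents p_k = a_k·p_{k-1} + p_{k-2}, q_k = a_k·q_{k-1} + q_{k-2} (p₋₁ = 1, q₋₁ = 0):
  k = 0: a₀ = 2; p₀/q₀ = 2/1; p₀² − 6·q₀² = 4 − 6 = -2.
  k = 1: m = 2, d = 2, a = ⌊(2 + 2)/2⌋ = 2; p/q = (2·2 + 1)/(2·1 + 0) = 5/2; p² − 6·q² = 25 − 24 = 1.
  The first convergent with p² − 6·q² = 1 gives the fundamental solution (x₁, y₁) = (5, 2).
Step 2: Apply the recurrence (x_{n+1}, y_{n+1}) = (x₁x_n + 6y₁y_n, x₁y_n + y₁x_n) repeatedly.
  From (x_1, y_1) = (5, 2): x_2 = 5·5 + 6·2·2 = 49; y_2 = 5·2 + 2·5 = 20.
  From (x_2, y_2) = (49, 20): x_3 = 5·49 + 6·2·20 = 485; y_3 = 5·20 + 2·49 = 198.
Step 3: Verify x_3² - 6·y_3² = 235225 - 235224 = 1 (should be 1). ✓

(x_1, y_1) = (5, 2); (x_3, y_3) = (485, 198).
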